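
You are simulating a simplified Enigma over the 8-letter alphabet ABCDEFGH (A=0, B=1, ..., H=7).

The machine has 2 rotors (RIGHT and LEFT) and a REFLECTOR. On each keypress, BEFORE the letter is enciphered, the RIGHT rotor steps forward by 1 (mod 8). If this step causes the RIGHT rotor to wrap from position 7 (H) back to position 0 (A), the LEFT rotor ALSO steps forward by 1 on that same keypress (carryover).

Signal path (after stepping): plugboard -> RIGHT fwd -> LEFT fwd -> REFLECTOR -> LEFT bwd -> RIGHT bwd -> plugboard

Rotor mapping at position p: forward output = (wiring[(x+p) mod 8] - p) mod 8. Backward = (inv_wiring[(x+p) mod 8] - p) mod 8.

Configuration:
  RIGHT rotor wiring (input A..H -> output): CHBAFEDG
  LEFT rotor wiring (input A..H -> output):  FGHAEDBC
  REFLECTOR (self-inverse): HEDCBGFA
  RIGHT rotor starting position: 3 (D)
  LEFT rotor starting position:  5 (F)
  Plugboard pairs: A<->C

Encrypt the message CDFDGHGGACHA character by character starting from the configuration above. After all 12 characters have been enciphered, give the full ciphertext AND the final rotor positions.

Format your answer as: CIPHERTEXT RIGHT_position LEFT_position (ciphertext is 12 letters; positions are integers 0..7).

Answer: HBBACDHAEBGG 7 6

Derivation:
Char 1 ('C'): step: R->4, L=5; C->plug->A->R->B->L->E->refl->B->L'->E->R'->H->plug->H
Char 2 ('D'): step: R->5, L=5; D->plug->D->R->F->L->C->refl->D->L'->G->R'->B->plug->B
Char 3 ('F'): step: R->6, L=5; F->plug->F->R->C->L->F->refl->G->L'->A->R'->B->plug->B
Char 4 ('D'): step: R->7, L=5; D->plug->D->R->C->L->F->refl->G->L'->A->R'->C->plug->A
Char 5 ('G'): step: R->0, L->6 (L advanced); G->plug->G->R->D->L->A->refl->H->L'->C->R'->A->plug->C
Char 6 ('H'): step: R->1, L=6; H->plug->H->R->B->L->E->refl->B->L'->E->R'->D->plug->D
Char 7 ('G'): step: R->2, L=6; G->plug->G->R->A->L->D->refl->C->L'->F->R'->H->plug->H
Char 8 ('G'): step: R->3, L=6; G->plug->G->R->E->L->B->refl->E->L'->B->R'->C->plug->A
Char 9 ('A'): step: R->4, L=6; A->plug->C->R->H->L->F->refl->G->L'->G->R'->E->plug->E
Char 10 ('C'): step: R->5, L=6; C->plug->A->R->H->L->F->refl->G->L'->G->R'->B->plug->B
Char 11 ('H'): step: R->6, L=6; H->plug->H->R->G->L->G->refl->F->L'->H->R'->G->plug->G
Char 12 ('A'): step: R->7, L=6; A->plug->C->R->A->L->D->refl->C->L'->F->R'->G->plug->G
Final: ciphertext=HBBACDHAEBGG, RIGHT=7, LEFT=6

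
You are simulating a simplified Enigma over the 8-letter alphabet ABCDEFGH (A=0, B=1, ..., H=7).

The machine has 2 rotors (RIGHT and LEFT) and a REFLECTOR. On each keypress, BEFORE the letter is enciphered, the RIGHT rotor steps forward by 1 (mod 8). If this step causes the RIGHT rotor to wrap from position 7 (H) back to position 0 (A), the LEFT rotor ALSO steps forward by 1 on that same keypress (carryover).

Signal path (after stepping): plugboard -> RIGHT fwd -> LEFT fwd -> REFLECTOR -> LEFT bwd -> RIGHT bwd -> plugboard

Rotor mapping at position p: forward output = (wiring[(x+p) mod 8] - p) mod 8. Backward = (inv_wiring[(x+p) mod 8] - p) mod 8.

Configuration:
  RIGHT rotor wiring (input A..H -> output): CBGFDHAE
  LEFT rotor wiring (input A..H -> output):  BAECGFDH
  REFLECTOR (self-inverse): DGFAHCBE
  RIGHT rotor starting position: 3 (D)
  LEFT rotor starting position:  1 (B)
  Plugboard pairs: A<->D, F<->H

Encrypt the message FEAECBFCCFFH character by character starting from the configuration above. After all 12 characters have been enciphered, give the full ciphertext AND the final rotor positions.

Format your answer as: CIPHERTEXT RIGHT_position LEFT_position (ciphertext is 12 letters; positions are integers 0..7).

Answer: DGGCDDDHDDAA 7 2

Derivation:
Char 1 ('F'): step: R->4, L=1; F->plug->H->R->B->L->D->refl->A->L'->H->R'->A->plug->D
Char 2 ('E'): step: R->5, L=1; E->plug->E->R->E->L->E->refl->H->L'->A->R'->G->plug->G
Char 3 ('A'): step: R->6, L=1; A->plug->D->R->D->L->F->refl->C->L'->F->R'->G->plug->G
Char 4 ('E'): step: R->7, L=1; E->plug->E->R->G->L->G->refl->B->L'->C->R'->C->plug->C
Char 5 ('C'): step: R->0, L->2 (L advanced); C->plug->C->R->G->L->H->refl->E->L'->C->R'->A->plug->D
Char 6 ('B'): step: R->1, L=2; B->plug->B->R->F->L->F->refl->C->L'->A->R'->A->plug->D
Char 7 ('F'): step: R->2, L=2; F->plug->H->R->H->L->G->refl->B->L'->E->R'->A->plug->D
Char 8 ('C'): step: R->3, L=2; C->plug->C->R->E->L->B->refl->G->L'->H->R'->F->plug->H
Char 9 ('C'): step: R->4, L=2; C->plug->C->R->E->L->B->refl->G->L'->H->R'->A->plug->D
Char 10 ('F'): step: R->5, L=2; F->plug->H->R->G->L->H->refl->E->L'->C->R'->A->plug->D
Char 11 ('F'): step: R->6, L=2; F->plug->H->R->B->L->A->refl->D->L'->D->R'->D->plug->A
Char 12 ('H'): step: R->7, L=2; H->plug->F->R->E->L->B->refl->G->L'->H->R'->D->plug->A
Final: ciphertext=DGGCDDDHDDAA, RIGHT=7, LEFT=2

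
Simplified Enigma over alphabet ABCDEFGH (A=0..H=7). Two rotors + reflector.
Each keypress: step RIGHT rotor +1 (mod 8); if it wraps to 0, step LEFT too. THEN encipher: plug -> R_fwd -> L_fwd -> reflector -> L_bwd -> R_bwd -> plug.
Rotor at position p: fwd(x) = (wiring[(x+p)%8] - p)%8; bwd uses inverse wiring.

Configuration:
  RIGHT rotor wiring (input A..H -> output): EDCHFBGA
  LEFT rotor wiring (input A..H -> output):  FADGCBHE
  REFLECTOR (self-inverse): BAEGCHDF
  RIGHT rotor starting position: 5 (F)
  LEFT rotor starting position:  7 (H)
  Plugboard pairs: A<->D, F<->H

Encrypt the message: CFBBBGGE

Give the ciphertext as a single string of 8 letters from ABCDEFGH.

Char 1 ('C'): step: R->6, L=7; C->plug->C->R->G->L->C->refl->E->L'->D->R'->H->plug->F
Char 2 ('F'): step: R->7, L=7; F->plug->H->R->H->L->A->refl->B->L'->C->R'->G->plug->G
Char 3 ('B'): step: R->0, L->0 (L advanced); B->plug->B->R->D->L->G->refl->D->L'->C->R'->C->plug->C
Char 4 ('B'): step: R->1, L=0; B->plug->B->R->B->L->A->refl->B->L'->F->R'->F->plug->H
Char 5 ('B'): step: R->2, L=0; B->plug->B->R->F->L->B->refl->A->L'->B->R'->H->plug->F
Char 6 ('G'): step: R->3, L=0; G->plug->G->R->A->L->F->refl->H->L'->G->R'->C->plug->C
Char 7 ('G'): step: R->4, L=0; G->plug->G->R->G->L->H->refl->F->L'->A->R'->E->plug->E
Char 8 ('E'): step: R->5, L=0; E->plug->E->R->G->L->H->refl->F->L'->A->R'->H->plug->F

Answer: FGCHFCEF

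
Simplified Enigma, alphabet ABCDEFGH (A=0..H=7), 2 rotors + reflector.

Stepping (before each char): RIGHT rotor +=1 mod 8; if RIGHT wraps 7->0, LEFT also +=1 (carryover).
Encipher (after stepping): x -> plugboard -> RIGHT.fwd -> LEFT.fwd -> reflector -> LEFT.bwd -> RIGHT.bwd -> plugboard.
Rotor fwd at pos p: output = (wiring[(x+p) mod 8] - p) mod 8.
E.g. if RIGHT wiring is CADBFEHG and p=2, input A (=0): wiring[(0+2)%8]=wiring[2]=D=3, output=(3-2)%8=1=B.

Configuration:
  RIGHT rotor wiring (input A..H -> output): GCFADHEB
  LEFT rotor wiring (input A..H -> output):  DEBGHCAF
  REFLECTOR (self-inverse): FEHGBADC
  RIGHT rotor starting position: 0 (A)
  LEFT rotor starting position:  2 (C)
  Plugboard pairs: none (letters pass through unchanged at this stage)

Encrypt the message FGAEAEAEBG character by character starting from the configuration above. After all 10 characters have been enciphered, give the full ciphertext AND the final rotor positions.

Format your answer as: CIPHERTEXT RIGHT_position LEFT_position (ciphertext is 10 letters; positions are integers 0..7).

Char 1 ('F'): step: R->1, L=2; F->plug->F->R->D->L->A->refl->F->L'->C->R'->D->plug->D
Char 2 ('G'): step: R->2, L=2; G->plug->G->R->E->L->G->refl->D->L'->F->R'->D->plug->D
Char 3 ('A'): step: R->3, L=2; A->plug->A->R->F->L->D->refl->G->L'->E->R'->C->plug->C
Char 4 ('E'): step: R->4, L=2; E->plug->E->R->C->L->F->refl->A->L'->D->R'->B->plug->B
Char 5 ('A'): step: R->5, L=2; A->plug->A->R->C->L->F->refl->A->L'->D->R'->G->plug->G
Char 6 ('E'): step: R->6, L=2; E->plug->E->R->H->L->C->refl->H->L'->A->R'->C->plug->C
Char 7 ('A'): step: R->7, L=2; A->plug->A->R->C->L->F->refl->A->L'->D->R'->C->plug->C
Char 8 ('E'): step: R->0, L->3 (L advanced); E->plug->E->R->D->L->F->refl->A->L'->F->R'->C->plug->C
Char 9 ('B'): step: R->1, L=3; B->plug->B->R->E->L->C->refl->H->L'->C->R'->D->plug->D
Char 10 ('G'): step: R->2, L=3; G->plug->G->R->E->L->C->refl->H->L'->C->R'->E->plug->E
Final: ciphertext=DDCBGCCCDE, RIGHT=2, LEFT=3

Answer: DDCBGCCCDE 2 3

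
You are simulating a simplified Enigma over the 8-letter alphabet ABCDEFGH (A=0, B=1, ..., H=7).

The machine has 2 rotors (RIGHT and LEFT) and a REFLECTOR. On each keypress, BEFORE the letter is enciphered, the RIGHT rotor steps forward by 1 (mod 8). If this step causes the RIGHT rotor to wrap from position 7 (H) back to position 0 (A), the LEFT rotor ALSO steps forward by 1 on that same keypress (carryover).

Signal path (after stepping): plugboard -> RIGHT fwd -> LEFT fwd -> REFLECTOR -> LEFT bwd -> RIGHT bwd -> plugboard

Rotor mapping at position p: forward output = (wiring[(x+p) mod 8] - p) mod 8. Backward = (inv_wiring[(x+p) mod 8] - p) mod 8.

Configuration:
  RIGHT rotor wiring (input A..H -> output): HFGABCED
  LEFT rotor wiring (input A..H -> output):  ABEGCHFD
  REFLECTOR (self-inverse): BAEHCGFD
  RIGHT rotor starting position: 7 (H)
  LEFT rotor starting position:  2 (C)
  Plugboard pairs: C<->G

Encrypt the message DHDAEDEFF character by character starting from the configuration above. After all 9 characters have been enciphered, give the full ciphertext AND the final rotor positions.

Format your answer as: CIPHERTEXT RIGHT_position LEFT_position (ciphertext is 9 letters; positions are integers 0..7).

Char 1 ('D'): step: R->0, L->3 (L advanced); D->plug->D->R->A->L->D->refl->H->L'->B->R'->E->plug->E
Char 2 ('H'): step: R->1, L=3; H->plug->H->R->G->L->G->refl->F->L'->F->R'->B->plug->B
Char 3 ('D'): step: R->2, L=3; D->plug->D->R->A->L->D->refl->H->L'->B->R'->F->plug->F
Char 4 ('A'): step: R->3, L=3; A->plug->A->R->F->L->F->refl->G->L'->G->R'->B->plug->B
Char 5 ('E'): step: R->4, L=3; E->plug->E->R->D->L->C->refl->E->L'->C->R'->G->plug->C
Char 6 ('D'): step: R->5, L=3; D->plug->D->R->C->L->E->refl->C->L'->D->R'->G->plug->C
Char 7 ('E'): step: R->6, L=3; E->plug->E->R->A->L->D->refl->H->L'->B->R'->C->plug->G
Char 8 ('F'): step: R->7, L=3; F->plug->F->R->C->L->E->refl->C->L'->D->R'->G->plug->C
Char 9 ('F'): step: R->0, L->4 (L advanced); F->plug->F->R->C->L->B->refl->A->L'->G->R'->C->plug->G
Final: ciphertext=EBFBCCGCG, RIGHT=0, LEFT=4

Answer: EBFBCCGCG 0 4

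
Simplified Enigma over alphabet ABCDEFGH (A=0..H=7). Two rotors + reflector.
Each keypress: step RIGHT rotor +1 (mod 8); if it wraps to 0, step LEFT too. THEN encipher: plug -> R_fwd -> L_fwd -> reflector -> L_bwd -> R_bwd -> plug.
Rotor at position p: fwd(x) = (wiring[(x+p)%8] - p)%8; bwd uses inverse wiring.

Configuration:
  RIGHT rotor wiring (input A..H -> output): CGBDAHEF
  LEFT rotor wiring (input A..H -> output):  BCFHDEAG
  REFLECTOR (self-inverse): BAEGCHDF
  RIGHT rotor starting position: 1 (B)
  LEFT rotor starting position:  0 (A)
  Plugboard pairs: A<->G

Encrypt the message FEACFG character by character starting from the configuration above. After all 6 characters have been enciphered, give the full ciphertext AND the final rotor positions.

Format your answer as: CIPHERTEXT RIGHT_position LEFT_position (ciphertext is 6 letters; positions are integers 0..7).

Answer: EADAHA 7 0

Derivation:
Char 1 ('F'): step: R->2, L=0; F->plug->F->R->D->L->H->refl->F->L'->C->R'->E->plug->E
Char 2 ('E'): step: R->3, L=0; E->plug->E->R->C->L->F->refl->H->L'->D->R'->G->plug->A
Char 3 ('A'): step: R->4, L=0; A->plug->G->R->F->L->E->refl->C->L'->B->R'->D->plug->D
Char 4 ('C'): step: R->5, L=0; C->plug->C->R->A->L->B->refl->A->L'->G->R'->G->plug->A
Char 5 ('F'): step: R->6, L=0; F->plug->F->R->F->L->E->refl->C->L'->B->R'->H->plug->H
Char 6 ('G'): step: R->7, L=0; G->plug->A->R->G->L->A->refl->B->L'->A->R'->G->plug->A
Final: ciphertext=EADAHA, RIGHT=7, LEFT=0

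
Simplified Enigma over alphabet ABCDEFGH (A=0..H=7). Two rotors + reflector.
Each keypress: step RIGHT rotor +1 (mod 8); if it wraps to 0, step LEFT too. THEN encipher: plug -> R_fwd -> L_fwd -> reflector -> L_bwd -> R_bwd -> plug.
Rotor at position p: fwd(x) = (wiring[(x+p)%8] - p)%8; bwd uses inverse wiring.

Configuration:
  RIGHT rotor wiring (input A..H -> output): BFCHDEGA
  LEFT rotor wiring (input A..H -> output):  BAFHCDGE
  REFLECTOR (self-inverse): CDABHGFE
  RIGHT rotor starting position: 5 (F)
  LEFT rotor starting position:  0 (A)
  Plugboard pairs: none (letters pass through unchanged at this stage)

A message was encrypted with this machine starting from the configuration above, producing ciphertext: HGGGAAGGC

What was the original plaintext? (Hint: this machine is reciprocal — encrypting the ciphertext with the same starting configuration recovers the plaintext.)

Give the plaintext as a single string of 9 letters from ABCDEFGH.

Char 1 ('H'): step: R->6, L=0; H->plug->H->R->G->L->G->refl->F->L'->C->R'->B->plug->B
Char 2 ('G'): step: R->7, L=0; G->plug->G->R->F->L->D->refl->B->L'->A->R'->E->plug->E
Char 3 ('G'): step: R->0, L->1 (L advanced); G->plug->G->R->G->L->D->refl->B->L'->D->R'->E->plug->E
Char 4 ('G'): step: R->1, L=1; G->plug->G->R->H->L->A->refl->C->L'->E->R'->A->plug->A
Char 5 ('A'): step: R->2, L=1; A->plug->A->R->A->L->H->refl->E->L'->B->R'->C->plug->C
Char 6 ('A'): step: R->3, L=1; A->plug->A->R->E->L->C->refl->A->L'->H->R'->H->plug->H
Char 7 ('G'): step: R->4, L=1; G->plug->G->R->G->L->D->refl->B->L'->D->R'->H->plug->H
Char 8 ('G'): step: R->5, L=1; G->plug->G->R->C->L->G->refl->F->L'->F->R'->F->plug->F
Char 9 ('C'): step: R->6, L=1; C->plug->C->R->D->L->B->refl->D->L'->G->R'->H->plug->H

Answer: BEEACHHFH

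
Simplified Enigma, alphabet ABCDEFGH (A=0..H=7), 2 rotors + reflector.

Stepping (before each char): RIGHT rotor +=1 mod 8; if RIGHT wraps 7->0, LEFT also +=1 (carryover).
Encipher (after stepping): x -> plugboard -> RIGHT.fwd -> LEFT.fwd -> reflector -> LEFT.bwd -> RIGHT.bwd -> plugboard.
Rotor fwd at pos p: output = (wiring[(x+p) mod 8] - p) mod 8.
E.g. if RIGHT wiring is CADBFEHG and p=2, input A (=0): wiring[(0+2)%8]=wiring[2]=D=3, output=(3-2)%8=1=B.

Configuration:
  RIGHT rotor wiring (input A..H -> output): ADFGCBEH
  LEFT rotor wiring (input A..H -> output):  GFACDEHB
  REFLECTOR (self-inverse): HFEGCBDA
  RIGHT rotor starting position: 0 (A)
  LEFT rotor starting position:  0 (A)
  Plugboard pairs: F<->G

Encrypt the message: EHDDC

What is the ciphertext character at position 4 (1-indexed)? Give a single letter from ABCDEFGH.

Char 1 ('E'): step: R->1, L=0; E->plug->E->R->A->L->G->refl->D->L'->E->R'->B->plug->B
Char 2 ('H'): step: R->2, L=0; H->plug->H->R->B->L->F->refl->B->L'->H->R'->D->plug->D
Char 3 ('D'): step: R->3, L=0; D->plug->D->R->B->L->F->refl->B->L'->H->R'->B->plug->B
Char 4 ('D'): step: R->4, L=0; D->plug->D->R->D->L->C->refl->E->L'->F->R'->B->plug->B

B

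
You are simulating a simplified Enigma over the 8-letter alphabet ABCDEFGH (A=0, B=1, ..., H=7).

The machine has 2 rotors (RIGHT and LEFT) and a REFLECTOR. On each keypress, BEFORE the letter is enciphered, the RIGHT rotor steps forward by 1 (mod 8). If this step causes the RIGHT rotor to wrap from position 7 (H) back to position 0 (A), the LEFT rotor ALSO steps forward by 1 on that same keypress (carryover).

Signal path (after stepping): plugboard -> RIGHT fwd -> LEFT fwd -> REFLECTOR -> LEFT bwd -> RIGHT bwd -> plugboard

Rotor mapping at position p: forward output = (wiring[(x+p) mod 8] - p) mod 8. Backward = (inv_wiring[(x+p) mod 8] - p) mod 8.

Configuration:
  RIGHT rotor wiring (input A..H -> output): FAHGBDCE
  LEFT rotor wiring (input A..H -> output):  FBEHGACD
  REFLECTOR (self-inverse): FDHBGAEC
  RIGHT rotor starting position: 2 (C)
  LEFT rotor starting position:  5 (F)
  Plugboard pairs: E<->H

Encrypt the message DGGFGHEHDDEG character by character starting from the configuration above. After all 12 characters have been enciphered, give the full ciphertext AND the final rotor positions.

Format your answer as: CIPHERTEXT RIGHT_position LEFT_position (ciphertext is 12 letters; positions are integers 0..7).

Answer: CHHCFDDBFFDE 6 6

Derivation:
Char 1 ('D'): step: R->3, L=5; D->plug->D->R->H->L->B->refl->D->L'->A->R'->C->plug->C
Char 2 ('G'): step: R->4, L=5; G->plug->G->R->D->L->A->refl->F->L'->B->R'->E->plug->H
Char 3 ('G'): step: R->5, L=5; G->plug->G->R->B->L->F->refl->A->L'->D->R'->E->plug->H
Char 4 ('F'): step: R->6, L=5; F->plug->F->R->A->L->D->refl->B->L'->H->R'->C->plug->C
Char 5 ('G'): step: R->7, L=5; G->plug->G->R->E->L->E->refl->G->L'->C->R'->F->plug->F
Char 6 ('H'): step: R->0, L->6 (L advanced); H->plug->E->R->B->L->F->refl->A->L'->G->R'->D->plug->D
Char 7 ('E'): step: R->1, L=6; E->plug->H->R->E->L->G->refl->E->L'->A->R'->D->plug->D
Char 8 ('H'): step: R->2, L=6; H->plug->E->R->A->L->E->refl->G->L'->E->R'->B->plug->B
Char 9 ('D'): step: R->3, L=6; D->plug->D->R->H->L->C->refl->H->L'->C->R'->F->plug->F
Char 10 ('D'): step: R->4, L=6; D->plug->D->R->A->L->E->refl->G->L'->E->R'->F->plug->F
Char 11 ('E'): step: R->5, L=6; E->plug->H->R->E->L->G->refl->E->L'->A->R'->D->plug->D
Char 12 ('G'): step: R->6, L=6; G->plug->G->R->D->L->D->refl->B->L'->F->R'->H->plug->E
Final: ciphertext=CHHCFDDBFFDE, RIGHT=6, LEFT=6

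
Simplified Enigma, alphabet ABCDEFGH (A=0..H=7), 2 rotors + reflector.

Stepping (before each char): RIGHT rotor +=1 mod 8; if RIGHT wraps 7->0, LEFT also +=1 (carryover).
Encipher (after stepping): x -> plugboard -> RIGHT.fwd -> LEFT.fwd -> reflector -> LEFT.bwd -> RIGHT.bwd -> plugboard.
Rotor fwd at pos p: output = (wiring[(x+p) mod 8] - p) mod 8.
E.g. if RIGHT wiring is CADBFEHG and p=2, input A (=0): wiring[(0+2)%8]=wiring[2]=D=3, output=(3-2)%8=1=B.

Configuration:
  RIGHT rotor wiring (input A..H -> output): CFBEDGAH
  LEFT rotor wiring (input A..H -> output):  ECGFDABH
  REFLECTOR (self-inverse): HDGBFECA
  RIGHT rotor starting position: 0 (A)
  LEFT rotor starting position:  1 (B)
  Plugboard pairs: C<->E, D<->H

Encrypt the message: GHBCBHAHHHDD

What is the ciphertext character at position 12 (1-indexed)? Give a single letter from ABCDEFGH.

Char 1 ('G'): step: R->1, L=1; G->plug->G->R->G->L->G->refl->C->L'->D->R'->C->plug->E
Char 2 ('H'): step: R->2, L=1; H->plug->D->R->E->L->H->refl->A->L'->F->R'->F->plug->F
Char 3 ('B'): step: R->3, L=1; B->plug->B->R->A->L->B->refl->D->L'->H->R'->F->plug->F
Char 4 ('C'): step: R->4, L=1; C->plug->E->R->G->L->G->refl->C->L'->D->R'->D->plug->H
Char 5 ('B'): step: R->5, L=1; B->plug->B->R->D->L->C->refl->G->L'->G->R'->H->plug->D
Char 6 ('H'): step: R->6, L=1; H->plug->D->R->H->L->D->refl->B->L'->A->R'->H->plug->D
Char 7 ('A'): step: R->7, L=1; A->plug->A->R->A->L->B->refl->D->L'->H->R'->G->plug->G
Char 8 ('H'): step: R->0, L->2 (L advanced); H->plug->D->R->E->L->H->refl->A->L'->H->R'->H->plug->D
Char 9 ('H'): step: R->1, L=2; H->plug->D->R->C->L->B->refl->D->L'->B->R'->H->plug->D
Char 10 ('H'): step: R->2, L=2; H->plug->D->R->E->L->H->refl->A->L'->H->R'->A->plug->A
Char 11 ('D'): step: R->3, L=2; D->plug->H->R->G->L->C->refl->G->L'->D->R'->C->plug->E
Char 12 ('D'): step: R->4, L=2; D->plug->H->R->A->L->E->refl->F->L'->F->R'->G->plug->G

G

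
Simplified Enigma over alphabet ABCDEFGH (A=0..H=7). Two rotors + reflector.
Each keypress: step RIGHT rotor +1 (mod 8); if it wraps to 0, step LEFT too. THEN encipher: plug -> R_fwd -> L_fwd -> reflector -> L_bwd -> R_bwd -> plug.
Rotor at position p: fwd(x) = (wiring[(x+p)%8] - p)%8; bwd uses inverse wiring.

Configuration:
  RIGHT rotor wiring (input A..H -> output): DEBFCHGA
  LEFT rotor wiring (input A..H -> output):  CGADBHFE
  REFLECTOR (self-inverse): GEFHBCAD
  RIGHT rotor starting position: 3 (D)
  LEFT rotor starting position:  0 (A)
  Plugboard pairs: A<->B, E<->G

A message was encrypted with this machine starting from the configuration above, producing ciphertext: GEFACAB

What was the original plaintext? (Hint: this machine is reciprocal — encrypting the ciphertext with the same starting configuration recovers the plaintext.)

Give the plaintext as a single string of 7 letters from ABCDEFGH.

Answer: DDEHEHD

Derivation:
Char 1 ('G'): step: R->4, L=0; G->plug->E->R->H->L->E->refl->B->L'->E->R'->D->plug->D
Char 2 ('E'): step: R->5, L=0; E->plug->G->R->A->L->C->refl->F->L'->G->R'->D->plug->D
Char 3 ('F'): step: R->6, L=0; F->plug->F->R->H->L->E->refl->B->L'->E->R'->G->plug->E
Char 4 ('A'): step: R->7, L=0; A->plug->B->R->E->L->B->refl->E->L'->H->R'->H->plug->H
Char 5 ('C'): step: R->0, L->1 (L advanced); C->plug->C->R->B->L->H->refl->D->L'->G->R'->G->plug->E
Char 6 ('A'): step: R->1, L=1; A->plug->B->R->A->L->F->refl->C->L'->C->R'->H->plug->H
Char 7 ('B'): step: R->2, L=1; B->plug->A->R->H->L->B->refl->E->L'->F->R'->D->plug->D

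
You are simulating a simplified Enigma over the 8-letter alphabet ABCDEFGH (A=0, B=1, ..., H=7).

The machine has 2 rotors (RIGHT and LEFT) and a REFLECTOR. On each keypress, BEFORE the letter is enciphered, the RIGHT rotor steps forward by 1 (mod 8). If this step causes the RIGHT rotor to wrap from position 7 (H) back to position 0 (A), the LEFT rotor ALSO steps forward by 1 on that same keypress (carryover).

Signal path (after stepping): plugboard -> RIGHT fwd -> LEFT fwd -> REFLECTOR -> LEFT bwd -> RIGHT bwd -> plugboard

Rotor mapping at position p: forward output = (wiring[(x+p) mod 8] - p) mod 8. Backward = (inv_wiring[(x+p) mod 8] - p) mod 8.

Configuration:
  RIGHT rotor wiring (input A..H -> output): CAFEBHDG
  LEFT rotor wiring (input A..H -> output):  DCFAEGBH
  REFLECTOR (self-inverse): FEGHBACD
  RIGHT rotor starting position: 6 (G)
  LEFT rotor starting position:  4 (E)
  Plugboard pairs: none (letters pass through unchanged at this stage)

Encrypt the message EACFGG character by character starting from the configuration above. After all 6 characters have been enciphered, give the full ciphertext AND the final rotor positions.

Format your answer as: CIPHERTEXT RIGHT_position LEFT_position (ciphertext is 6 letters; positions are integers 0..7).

Char 1 ('E'): step: R->7, L=4; E->plug->E->R->F->L->G->refl->C->L'->B->R'->C->plug->C
Char 2 ('A'): step: R->0, L->5 (L advanced); A->plug->A->R->C->L->C->refl->G->L'->D->R'->G->plug->G
Char 3 ('C'): step: R->1, L=5; C->plug->C->R->D->L->G->refl->C->L'->C->R'->F->plug->F
Char 4 ('F'): step: R->2, L=5; F->plug->F->R->E->L->F->refl->A->L'->F->R'->D->plug->D
Char 5 ('G'): step: R->3, L=5; G->plug->G->R->F->L->A->refl->F->L'->E->R'->C->plug->C
Char 6 ('G'): step: R->4, L=5; G->plug->G->R->B->L->E->refl->B->L'->A->R'->H->plug->H
Final: ciphertext=CGFDCH, RIGHT=4, LEFT=5

Answer: CGFDCH 4 5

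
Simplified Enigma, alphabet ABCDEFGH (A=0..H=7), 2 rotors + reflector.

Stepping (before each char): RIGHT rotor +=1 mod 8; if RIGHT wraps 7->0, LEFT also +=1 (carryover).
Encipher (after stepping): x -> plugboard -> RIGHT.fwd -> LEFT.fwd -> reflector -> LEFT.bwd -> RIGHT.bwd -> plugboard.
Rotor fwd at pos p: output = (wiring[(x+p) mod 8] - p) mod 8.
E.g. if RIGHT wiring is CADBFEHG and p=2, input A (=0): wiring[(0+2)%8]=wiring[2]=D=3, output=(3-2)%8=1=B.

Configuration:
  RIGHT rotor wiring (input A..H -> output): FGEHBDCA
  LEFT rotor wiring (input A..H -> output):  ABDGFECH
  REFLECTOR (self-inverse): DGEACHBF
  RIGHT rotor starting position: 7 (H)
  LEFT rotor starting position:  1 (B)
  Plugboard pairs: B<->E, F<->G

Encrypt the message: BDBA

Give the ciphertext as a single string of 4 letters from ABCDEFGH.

Answer: GCGG

Derivation:
Char 1 ('B'): step: R->0, L->2 (L advanced); B->plug->E->R->B->L->E->refl->C->L'->D->R'->F->plug->G
Char 2 ('D'): step: R->1, L=2; D->plug->D->R->A->L->B->refl->G->L'->G->R'->C->plug->C
Char 3 ('B'): step: R->2, L=2; B->plug->E->R->A->L->B->refl->G->L'->G->R'->F->plug->G
Char 4 ('A'): step: R->3, L=2; A->plug->A->R->E->L->A->refl->D->L'->C->R'->F->plug->G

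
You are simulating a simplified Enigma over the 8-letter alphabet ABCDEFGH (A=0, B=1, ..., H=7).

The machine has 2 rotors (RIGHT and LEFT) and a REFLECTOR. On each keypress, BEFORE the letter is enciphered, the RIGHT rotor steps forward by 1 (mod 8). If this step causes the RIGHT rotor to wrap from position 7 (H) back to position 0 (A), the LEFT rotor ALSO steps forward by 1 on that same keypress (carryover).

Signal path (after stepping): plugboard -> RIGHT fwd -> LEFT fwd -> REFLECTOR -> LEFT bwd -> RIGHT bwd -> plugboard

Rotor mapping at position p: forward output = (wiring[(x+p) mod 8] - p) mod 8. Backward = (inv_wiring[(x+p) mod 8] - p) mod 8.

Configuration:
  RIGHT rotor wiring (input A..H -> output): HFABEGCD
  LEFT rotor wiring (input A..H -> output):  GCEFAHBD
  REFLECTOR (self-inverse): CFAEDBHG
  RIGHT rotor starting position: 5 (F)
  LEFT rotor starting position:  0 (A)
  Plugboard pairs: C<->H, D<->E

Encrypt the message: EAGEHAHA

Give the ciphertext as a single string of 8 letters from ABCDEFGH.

Char 1 ('E'): step: R->6, L=0; E->plug->D->R->H->L->D->refl->E->L'->C->R'->E->plug->D
Char 2 ('A'): step: R->7, L=0; A->plug->A->R->E->L->A->refl->C->L'->B->R'->D->plug->E
Char 3 ('G'): step: R->0, L->1 (L advanced); G->plug->G->R->C->L->E->refl->D->L'->B->R'->D->plug->E
Char 4 ('E'): step: R->1, L=1; E->plug->D->R->D->L->H->refl->G->L'->E->R'->A->plug->A
Char 5 ('H'): step: R->2, L=1; H->plug->C->R->C->L->E->refl->D->L'->B->R'->F->plug->F
Char 6 ('A'): step: R->3, L=1; A->plug->A->R->G->L->C->refl->A->L'->F->R'->H->plug->C
Char 7 ('H'): step: R->4, L=1; H->plug->C->R->G->L->C->refl->A->L'->F->R'->H->plug->C
Char 8 ('A'): step: R->5, L=1; A->plug->A->R->B->L->D->refl->E->L'->C->R'->D->plug->E

Answer: DEEAFCCE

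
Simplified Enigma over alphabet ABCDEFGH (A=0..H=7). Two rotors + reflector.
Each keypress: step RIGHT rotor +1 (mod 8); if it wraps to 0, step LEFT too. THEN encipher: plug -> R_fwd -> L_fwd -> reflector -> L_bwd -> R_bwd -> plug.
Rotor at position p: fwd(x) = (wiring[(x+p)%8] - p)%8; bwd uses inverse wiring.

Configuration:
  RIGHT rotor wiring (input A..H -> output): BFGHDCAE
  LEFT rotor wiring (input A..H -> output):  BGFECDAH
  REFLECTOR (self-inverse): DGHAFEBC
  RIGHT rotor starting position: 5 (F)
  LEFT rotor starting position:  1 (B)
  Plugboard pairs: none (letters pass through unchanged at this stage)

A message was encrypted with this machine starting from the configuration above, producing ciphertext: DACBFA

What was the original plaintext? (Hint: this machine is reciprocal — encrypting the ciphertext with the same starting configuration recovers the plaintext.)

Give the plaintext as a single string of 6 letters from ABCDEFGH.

Answer: AFAFDH

Derivation:
Char 1 ('D'): step: R->6, L=1; D->plug->D->R->H->L->A->refl->D->L'->C->R'->A->plug->A
Char 2 ('A'): step: R->7, L=1; A->plug->A->R->F->L->H->refl->C->L'->E->R'->F->plug->F
Char 3 ('C'): step: R->0, L->2 (L advanced); C->plug->C->R->G->L->H->refl->C->L'->B->R'->A->plug->A
Char 4 ('B'): step: R->1, L=2; B->plug->B->R->F->L->F->refl->E->L'->H->R'->F->plug->F
Char 5 ('F'): step: R->2, L=2; F->plug->F->R->C->L->A->refl->D->L'->A->R'->D->plug->D
Char 6 ('A'): step: R->3, L=2; A->plug->A->R->E->L->G->refl->B->L'->D->R'->H->plug->H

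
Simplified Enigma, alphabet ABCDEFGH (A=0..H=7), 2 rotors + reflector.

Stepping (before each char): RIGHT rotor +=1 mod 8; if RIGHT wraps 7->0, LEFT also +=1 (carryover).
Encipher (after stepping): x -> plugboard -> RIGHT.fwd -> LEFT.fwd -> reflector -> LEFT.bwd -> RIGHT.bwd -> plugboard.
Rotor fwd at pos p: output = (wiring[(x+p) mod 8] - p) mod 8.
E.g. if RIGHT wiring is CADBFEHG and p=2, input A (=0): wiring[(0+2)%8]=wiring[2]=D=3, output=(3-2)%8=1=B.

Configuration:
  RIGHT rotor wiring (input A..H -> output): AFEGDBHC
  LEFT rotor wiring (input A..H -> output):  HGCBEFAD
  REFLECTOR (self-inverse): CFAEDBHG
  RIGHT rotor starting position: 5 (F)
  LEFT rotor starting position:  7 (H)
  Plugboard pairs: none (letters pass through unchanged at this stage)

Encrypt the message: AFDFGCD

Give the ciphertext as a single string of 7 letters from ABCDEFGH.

Char 1 ('A'): step: R->6, L=7; A->plug->A->R->B->L->A->refl->C->L'->E->R'->B->plug->B
Char 2 ('F'): step: R->7, L=7; F->plug->F->R->E->L->C->refl->A->L'->B->R'->B->plug->B
Char 3 ('D'): step: R->0, L->0 (L advanced); D->plug->D->R->G->L->A->refl->C->L'->C->R'->H->plug->H
Char 4 ('F'): step: R->1, L=0; F->plug->F->R->G->L->A->refl->C->L'->C->R'->D->plug->D
Char 5 ('G'): step: R->2, L=0; G->plug->G->R->G->L->A->refl->C->L'->C->R'->A->plug->A
Char 6 ('C'): step: R->3, L=0; C->plug->C->R->G->L->A->refl->C->L'->C->R'->G->plug->G
Char 7 ('D'): step: R->4, L=0; D->plug->D->R->G->L->A->refl->C->L'->C->R'->H->plug->H

Answer: BBHDAGH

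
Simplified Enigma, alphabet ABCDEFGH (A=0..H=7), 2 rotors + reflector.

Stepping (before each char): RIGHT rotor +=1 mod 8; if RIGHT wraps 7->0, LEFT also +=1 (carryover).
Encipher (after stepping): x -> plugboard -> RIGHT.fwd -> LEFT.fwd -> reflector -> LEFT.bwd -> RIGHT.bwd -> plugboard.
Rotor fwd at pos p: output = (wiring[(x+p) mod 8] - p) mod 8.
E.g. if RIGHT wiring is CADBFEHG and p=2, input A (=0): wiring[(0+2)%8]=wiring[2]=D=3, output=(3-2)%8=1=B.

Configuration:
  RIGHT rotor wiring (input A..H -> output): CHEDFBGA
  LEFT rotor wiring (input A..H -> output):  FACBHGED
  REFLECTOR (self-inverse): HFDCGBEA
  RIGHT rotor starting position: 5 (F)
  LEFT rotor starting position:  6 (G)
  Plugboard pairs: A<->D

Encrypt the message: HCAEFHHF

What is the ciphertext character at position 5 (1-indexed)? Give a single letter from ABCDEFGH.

Char 1 ('H'): step: R->6, L=6; H->plug->H->R->D->L->C->refl->D->L'->F->R'->F->plug->F
Char 2 ('C'): step: R->7, L=6; C->plug->C->R->A->L->G->refl->E->L'->E->R'->E->plug->E
Char 3 ('A'): step: R->0, L->7 (L advanced); A->plug->D->R->D->L->D->refl->C->L'->E->R'->C->plug->C
Char 4 ('E'): step: R->1, L=7; E->plug->E->R->A->L->E->refl->G->L'->B->R'->H->plug->H
Char 5 ('F'): step: R->2, L=7; F->plug->F->R->G->L->H->refl->A->L'->F->R'->H->plug->H

H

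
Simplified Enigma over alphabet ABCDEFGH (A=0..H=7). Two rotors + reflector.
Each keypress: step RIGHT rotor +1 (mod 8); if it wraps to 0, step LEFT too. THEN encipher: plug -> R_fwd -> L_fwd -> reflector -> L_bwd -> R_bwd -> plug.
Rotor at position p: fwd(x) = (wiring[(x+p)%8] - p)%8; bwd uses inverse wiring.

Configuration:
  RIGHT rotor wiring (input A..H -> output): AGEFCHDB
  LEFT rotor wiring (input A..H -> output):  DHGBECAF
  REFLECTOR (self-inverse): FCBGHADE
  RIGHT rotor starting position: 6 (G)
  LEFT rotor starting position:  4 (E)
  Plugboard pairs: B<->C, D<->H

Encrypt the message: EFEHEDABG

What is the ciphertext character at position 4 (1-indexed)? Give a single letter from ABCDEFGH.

Char 1 ('E'): step: R->7, L=4; E->plug->E->R->G->L->C->refl->B->L'->D->R'->F->plug->F
Char 2 ('F'): step: R->0, L->5 (L advanced); F->plug->F->R->H->L->H->refl->E->L'->G->R'->B->plug->C
Char 3 ('E'): step: R->1, L=5; E->plug->E->R->G->L->E->refl->H->L'->H->R'->H->plug->D
Char 4 ('H'): step: R->2, L=5; H->plug->D->R->F->L->B->refl->C->L'->E->R'->H->plug->D

D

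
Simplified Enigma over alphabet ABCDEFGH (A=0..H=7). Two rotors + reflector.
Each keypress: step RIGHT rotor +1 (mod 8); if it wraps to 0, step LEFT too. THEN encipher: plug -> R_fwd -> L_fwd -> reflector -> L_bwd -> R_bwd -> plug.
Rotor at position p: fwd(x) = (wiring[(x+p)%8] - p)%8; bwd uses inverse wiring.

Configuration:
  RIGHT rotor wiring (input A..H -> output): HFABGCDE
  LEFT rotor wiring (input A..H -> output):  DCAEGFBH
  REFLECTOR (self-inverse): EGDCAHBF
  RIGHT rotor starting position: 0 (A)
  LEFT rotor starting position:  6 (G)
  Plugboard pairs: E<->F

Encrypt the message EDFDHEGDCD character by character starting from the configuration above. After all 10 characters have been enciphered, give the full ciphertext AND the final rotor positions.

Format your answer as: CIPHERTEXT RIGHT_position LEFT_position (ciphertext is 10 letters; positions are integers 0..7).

Answer: BCHGABCCFF 2 7

Derivation:
Char 1 ('E'): step: R->1, L=6; E->plug->F->R->C->L->F->refl->H->L'->H->R'->B->plug->B
Char 2 ('D'): step: R->2, L=6; D->plug->D->R->A->L->D->refl->C->L'->E->R'->C->plug->C
Char 3 ('F'): step: R->3, L=6; F->plug->E->R->B->L->B->refl->G->L'->F->R'->H->plug->H
Char 4 ('D'): step: R->4, L=6; D->plug->D->R->A->L->D->refl->C->L'->E->R'->G->plug->G
Char 5 ('H'): step: R->5, L=6; H->plug->H->R->B->L->B->refl->G->L'->F->R'->A->plug->A
Char 6 ('E'): step: R->6, L=6; E->plug->F->R->D->L->E->refl->A->L'->G->R'->B->plug->B
Char 7 ('G'): step: R->7, L=6; G->plug->G->R->D->L->E->refl->A->L'->G->R'->C->plug->C
Char 8 ('D'): step: R->0, L->7 (L advanced); D->plug->D->R->B->L->E->refl->A->L'->A->R'->C->plug->C
Char 9 ('C'): step: R->1, L=7; C->plug->C->R->A->L->A->refl->E->L'->B->R'->E->plug->F
Char 10 ('D'): step: R->2, L=7; D->plug->D->R->A->L->A->refl->E->L'->B->R'->E->plug->F
Final: ciphertext=BCHGABCCFF, RIGHT=2, LEFT=7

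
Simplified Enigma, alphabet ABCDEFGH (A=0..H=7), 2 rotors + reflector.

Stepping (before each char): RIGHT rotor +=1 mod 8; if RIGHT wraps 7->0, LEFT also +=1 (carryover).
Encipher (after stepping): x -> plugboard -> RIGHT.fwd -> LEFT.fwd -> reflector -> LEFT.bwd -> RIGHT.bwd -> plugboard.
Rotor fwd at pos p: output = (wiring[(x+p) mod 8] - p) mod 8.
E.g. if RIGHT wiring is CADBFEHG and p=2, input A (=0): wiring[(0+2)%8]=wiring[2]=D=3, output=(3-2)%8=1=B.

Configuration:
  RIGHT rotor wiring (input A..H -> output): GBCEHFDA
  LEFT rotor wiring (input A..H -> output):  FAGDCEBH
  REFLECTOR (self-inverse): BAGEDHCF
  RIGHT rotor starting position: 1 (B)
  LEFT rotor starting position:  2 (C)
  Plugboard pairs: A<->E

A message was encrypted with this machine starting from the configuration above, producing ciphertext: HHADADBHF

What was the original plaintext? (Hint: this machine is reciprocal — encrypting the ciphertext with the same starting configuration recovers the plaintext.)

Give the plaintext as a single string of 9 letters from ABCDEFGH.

Answer: DFBHEBECA

Derivation:
Char 1 ('H'): step: R->2, L=2; H->plug->H->R->H->L->G->refl->C->L'->D->R'->D->plug->D
Char 2 ('H'): step: R->3, L=2; H->plug->H->R->H->L->G->refl->C->L'->D->R'->F->plug->F
Char 3 ('A'): step: R->4, L=2; A->plug->E->R->C->L->A->refl->B->L'->B->R'->B->plug->B
Char 4 ('D'): step: R->5, L=2; D->plug->D->R->B->L->B->refl->A->L'->C->R'->H->plug->H
Char 5 ('A'): step: R->6, L=2; A->plug->E->R->E->L->H->refl->F->L'->F->R'->A->plug->E
Char 6 ('D'): step: R->7, L=2; D->plug->D->R->D->L->C->refl->G->L'->H->R'->B->plug->B
Char 7 ('B'): step: R->0, L->3 (L advanced); B->plug->B->R->B->L->H->refl->F->L'->G->R'->A->plug->E
Char 8 ('H'): step: R->1, L=3; H->plug->H->R->F->L->C->refl->G->L'->D->R'->C->plug->C
Char 9 ('F'): step: R->2, L=3; F->plug->F->R->G->L->F->refl->H->L'->B->R'->E->plug->A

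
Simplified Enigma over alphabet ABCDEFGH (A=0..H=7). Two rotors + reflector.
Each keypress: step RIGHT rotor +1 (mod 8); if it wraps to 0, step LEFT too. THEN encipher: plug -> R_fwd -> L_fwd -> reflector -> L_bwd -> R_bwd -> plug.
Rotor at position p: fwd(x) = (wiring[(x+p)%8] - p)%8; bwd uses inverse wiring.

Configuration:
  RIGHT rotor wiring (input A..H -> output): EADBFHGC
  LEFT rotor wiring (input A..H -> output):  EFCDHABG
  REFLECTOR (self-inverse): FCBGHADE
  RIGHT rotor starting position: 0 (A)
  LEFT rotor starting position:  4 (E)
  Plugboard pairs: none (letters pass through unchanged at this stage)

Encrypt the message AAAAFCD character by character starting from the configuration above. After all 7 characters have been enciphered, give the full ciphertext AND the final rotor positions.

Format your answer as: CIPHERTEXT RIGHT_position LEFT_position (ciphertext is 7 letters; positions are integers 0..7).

Answer: GBHGHAE 7 4

Derivation:
Char 1 ('A'): step: R->1, L=4; A->plug->A->R->H->L->H->refl->E->L'->B->R'->G->plug->G
Char 2 ('A'): step: R->2, L=4; A->plug->A->R->B->L->E->refl->H->L'->H->R'->B->plug->B
Char 3 ('A'): step: R->3, L=4; A->plug->A->R->G->L->G->refl->D->L'->A->R'->H->plug->H
Char 4 ('A'): step: R->4, L=4; A->plug->A->R->B->L->E->refl->H->L'->H->R'->G->plug->G
Char 5 ('F'): step: R->5, L=4; F->plug->F->R->G->L->G->refl->D->L'->A->R'->H->plug->H
Char 6 ('C'): step: R->6, L=4; C->plug->C->R->G->L->G->refl->D->L'->A->R'->A->plug->A
Char 7 ('D'): step: R->7, L=4; D->plug->D->R->E->L->A->refl->F->L'->C->R'->E->plug->E
Final: ciphertext=GBHGHAE, RIGHT=7, LEFT=4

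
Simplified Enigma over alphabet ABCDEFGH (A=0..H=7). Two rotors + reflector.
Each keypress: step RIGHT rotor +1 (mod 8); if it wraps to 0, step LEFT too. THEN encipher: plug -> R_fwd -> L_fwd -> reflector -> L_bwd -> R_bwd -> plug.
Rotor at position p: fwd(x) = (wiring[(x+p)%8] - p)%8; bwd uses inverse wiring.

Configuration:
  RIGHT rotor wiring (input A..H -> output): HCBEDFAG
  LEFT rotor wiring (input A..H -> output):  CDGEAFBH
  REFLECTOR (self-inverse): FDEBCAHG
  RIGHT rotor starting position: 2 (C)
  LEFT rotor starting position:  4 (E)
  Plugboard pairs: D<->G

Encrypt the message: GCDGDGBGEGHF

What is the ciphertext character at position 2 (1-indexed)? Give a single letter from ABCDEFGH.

Char 1 ('G'): step: R->3, L=4; G->plug->D->R->F->L->H->refl->G->L'->E->R'->F->plug->F
Char 2 ('C'): step: R->4, L=4; C->plug->C->R->E->L->G->refl->H->L'->F->R'->G->plug->D

D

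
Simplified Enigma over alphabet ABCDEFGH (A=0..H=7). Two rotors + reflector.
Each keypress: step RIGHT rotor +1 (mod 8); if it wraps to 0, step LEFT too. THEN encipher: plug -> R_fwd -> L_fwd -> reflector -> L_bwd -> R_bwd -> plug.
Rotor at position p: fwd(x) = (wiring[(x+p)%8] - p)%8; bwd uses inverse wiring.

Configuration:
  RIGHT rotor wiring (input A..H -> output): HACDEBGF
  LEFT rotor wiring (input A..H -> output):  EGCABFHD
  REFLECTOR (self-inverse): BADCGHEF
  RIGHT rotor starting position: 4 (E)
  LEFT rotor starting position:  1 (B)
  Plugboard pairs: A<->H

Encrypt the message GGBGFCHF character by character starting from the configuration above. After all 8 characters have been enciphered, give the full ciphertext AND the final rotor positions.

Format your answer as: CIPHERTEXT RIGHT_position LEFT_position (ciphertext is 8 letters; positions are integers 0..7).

Answer: ABGDEEGC 4 2

Derivation:
Char 1 ('G'): step: R->5, L=1; G->plug->G->R->G->L->C->refl->D->L'->H->R'->H->plug->A
Char 2 ('G'): step: R->6, L=1; G->plug->G->R->G->L->C->refl->D->L'->H->R'->B->plug->B
Char 3 ('B'): step: R->7, L=1; B->plug->B->R->A->L->F->refl->H->L'->C->R'->G->plug->G
Char 4 ('G'): step: R->0, L->2 (L advanced); G->plug->G->R->G->L->C->refl->D->L'->D->R'->D->plug->D
Char 5 ('F'): step: R->1, L=2; F->plug->F->R->F->L->B->refl->A->L'->A->R'->E->plug->E
Char 6 ('C'): step: R->2, L=2; C->plug->C->R->C->L->H->refl->F->L'->E->R'->E->plug->E
Char 7 ('H'): step: R->3, L=2; H->plug->A->R->A->L->A->refl->B->L'->F->R'->G->plug->G
Char 8 ('F'): step: R->4, L=2; F->plug->F->R->E->L->F->refl->H->L'->C->R'->C->plug->C
Final: ciphertext=ABGDEEGC, RIGHT=4, LEFT=2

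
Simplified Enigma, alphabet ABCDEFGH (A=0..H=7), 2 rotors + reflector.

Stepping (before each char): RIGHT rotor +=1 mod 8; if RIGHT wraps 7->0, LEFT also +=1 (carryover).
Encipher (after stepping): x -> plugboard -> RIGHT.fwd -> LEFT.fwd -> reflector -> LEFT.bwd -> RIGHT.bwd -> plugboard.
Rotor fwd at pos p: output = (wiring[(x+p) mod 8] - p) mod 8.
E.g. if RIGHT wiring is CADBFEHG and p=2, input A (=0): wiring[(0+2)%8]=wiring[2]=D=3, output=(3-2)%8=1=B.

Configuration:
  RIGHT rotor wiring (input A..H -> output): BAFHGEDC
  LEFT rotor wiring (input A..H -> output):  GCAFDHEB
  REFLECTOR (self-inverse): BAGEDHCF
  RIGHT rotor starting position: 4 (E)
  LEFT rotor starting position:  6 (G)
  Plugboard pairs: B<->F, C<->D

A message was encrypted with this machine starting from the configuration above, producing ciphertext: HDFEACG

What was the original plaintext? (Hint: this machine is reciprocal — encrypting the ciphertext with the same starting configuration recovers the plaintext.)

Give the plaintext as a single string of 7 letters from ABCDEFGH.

Char 1 ('H'): step: R->5, L=6; H->plug->H->R->B->L->D->refl->E->L'->D->R'->E->plug->E
Char 2 ('D'): step: R->6, L=6; D->plug->C->R->D->L->E->refl->D->L'->B->R'->F->plug->B
Char 3 ('F'): step: R->7, L=6; F->plug->B->R->C->L->A->refl->B->L'->H->R'->F->plug->B
Char 4 ('E'): step: R->0, L->7 (L advanced); E->plug->E->R->G->L->A->refl->B->L'->D->R'->G->plug->G
Char 5 ('A'): step: R->1, L=7; A->plug->A->R->H->L->F->refl->H->L'->B->R'->G->plug->G
Char 6 ('C'): step: R->2, L=7; C->plug->D->R->C->L->D->refl->E->L'->F->R'->B->plug->F
Char 7 ('G'): step: R->3, L=7; G->plug->G->R->F->L->E->refl->D->L'->C->R'->H->plug->H

Answer: EBBGGFH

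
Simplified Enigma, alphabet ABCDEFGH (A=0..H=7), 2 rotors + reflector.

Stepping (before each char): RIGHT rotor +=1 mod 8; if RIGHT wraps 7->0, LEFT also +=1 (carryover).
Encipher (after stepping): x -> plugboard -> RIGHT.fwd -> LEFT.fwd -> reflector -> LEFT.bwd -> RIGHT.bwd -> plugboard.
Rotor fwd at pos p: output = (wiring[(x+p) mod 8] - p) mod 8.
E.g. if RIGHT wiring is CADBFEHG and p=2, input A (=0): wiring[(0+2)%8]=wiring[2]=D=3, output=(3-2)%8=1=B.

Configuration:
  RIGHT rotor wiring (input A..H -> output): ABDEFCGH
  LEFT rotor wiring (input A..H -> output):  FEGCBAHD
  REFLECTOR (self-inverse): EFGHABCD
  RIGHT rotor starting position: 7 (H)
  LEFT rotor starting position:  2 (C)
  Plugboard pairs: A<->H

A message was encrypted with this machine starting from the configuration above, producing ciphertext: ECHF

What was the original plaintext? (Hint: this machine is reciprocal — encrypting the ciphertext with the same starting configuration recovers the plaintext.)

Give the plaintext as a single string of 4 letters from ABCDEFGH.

Char 1 ('E'): step: R->0, L->3 (L advanced); E->plug->E->R->F->L->C->refl->G->L'->B->R'->B->plug->B
Char 2 ('C'): step: R->1, L=3; C->plug->C->R->D->L->E->refl->A->L'->E->R'->D->plug->D
Char 3 ('H'): step: R->2, L=3; H->plug->A->R->B->L->G->refl->C->L'->F->R'->F->plug->F
Char 4 ('F'): step: R->3, L=3; F->plug->F->R->F->L->C->refl->G->L'->B->R'->A->plug->H

Answer: BDFH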